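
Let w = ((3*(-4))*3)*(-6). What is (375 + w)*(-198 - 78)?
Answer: -163116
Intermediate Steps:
w = 216 (w = -12*3*(-6) = -36*(-6) = 216)
(375 + w)*(-198 - 78) = (375 + 216)*(-198 - 78) = 591*(-276) = -163116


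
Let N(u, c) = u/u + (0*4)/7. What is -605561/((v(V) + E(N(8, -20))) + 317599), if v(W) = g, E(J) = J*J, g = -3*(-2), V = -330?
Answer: -605561/317606 ≈ -1.9066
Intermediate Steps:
N(u, c) = 1 (N(u, c) = 1 + 0*(⅐) = 1 + 0 = 1)
g = 6
E(J) = J²
v(W) = 6
-605561/((v(V) + E(N(8, -20))) + 317599) = -605561/((6 + 1²) + 317599) = -605561/((6 + 1) + 317599) = -605561/(7 + 317599) = -605561/317606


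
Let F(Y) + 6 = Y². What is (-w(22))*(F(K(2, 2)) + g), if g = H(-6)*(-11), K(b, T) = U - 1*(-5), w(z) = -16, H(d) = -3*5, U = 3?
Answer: 3568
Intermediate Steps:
H(d) = -15
K(b, T) = 8 (K(b, T) = 3 - 1*(-5) = 3 + 5 = 8)
F(Y) = -6 + Y²
g = 165 (g = -15*(-11) = 165)
(-w(22))*(F(K(2, 2)) + g) = (-1*(-16))*((-6 + 8²) + 165) = 16*((-6 + 64) + 165) = 16*(58 + 165) = 16*223 = 3568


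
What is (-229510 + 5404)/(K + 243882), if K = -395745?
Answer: 74702/50621 ≈ 1.4757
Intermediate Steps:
(-229510 + 5404)/(K + 243882) = (-229510 + 5404)/(-395745 + 243882) = -224106/(-151863) = -224106*(-1/151863) = 74702/50621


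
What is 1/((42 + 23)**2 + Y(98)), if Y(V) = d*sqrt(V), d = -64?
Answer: 4225/17449217 + 448*sqrt(2)/17449217 ≈ 0.00027844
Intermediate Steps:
Y(V) = -64*sqrt(V)
1/((42 + 23)**2 + Y(98)) = 1/((42 + 23)**2 - 448*sqrt(2)) = 1/(65**2 - 448*sqrt(2)) = 1/(4225 - 448*sqrt(2))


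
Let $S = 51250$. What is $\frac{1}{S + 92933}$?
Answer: $\frac{1}{144183} \approx 6.9356 \cdot 10^{-6}$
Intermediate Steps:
$\frac{1}{S + 92933} = \frac{1}{51250 + 92933} = \frac{1}{144183}$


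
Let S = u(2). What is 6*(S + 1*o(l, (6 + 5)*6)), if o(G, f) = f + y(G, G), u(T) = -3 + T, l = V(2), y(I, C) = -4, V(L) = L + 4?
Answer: 366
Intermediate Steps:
V(L) = 4 + L
l = 6 (l = 4 + 2 = 6)
S = -1 (S = -3 + 2 = -1)
o(G, f) = -4 + f (o(G, f) = f - 4 = -4 + f)
6*(S + 1*o(l, (6 + 5)*6)) = 6*(-1 + 1*(-4 + (6 + 5)*6)) = 6*(-1 + 1*(-4 + 11*6)) = 6*(-1 + 1*(-4 + 66)) = 6*(-1 + 1*62) = 6*(-1 + 62) = 6*61 = 366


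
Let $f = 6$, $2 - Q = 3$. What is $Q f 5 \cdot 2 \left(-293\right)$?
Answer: $17580$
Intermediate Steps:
$Q = -1$ ($Q = 2 - 3 = -1$)
$Q f 5 \cdot 2 \left(-293\right) = \left(-1\right) 6 \cdot 5 \cdot 2 \left(-293\right) = \left(-6\right) 5 \left(-586\right) = \left(-30\right) \left(-586\right) = 17580$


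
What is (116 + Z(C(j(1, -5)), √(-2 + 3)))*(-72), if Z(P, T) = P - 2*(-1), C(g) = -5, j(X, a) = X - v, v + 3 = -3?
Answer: -8136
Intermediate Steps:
v = -6 (v = -3 - 3 = -6)
j(X, a) = 6 + X (j(X, a) = X - 1*(-6) = X + 6 = 6 + X)
Z(P, T) = 2 + P (Z(P, T) = P + 2 = 2 + P)
(116 + Z(C(j(1, -5)), √(-2 + 3)))*(-72) = (116 + (2 - 5))*(-72) = (116 - 3)*(-72) = 113*(-72) = -8136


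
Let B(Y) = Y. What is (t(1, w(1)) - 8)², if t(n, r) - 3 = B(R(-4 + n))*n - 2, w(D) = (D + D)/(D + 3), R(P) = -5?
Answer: 144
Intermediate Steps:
w(D) = 2*D/(3 + D) (w(D) = (2*D)/(3 + D) = 2*D/(3 + D))
t(n, r) = 1 - 5*n (t(n, r) = 3 + (-5*n - 2) = 3 + (-2 - 5*n) = 1 - 5*n)
(t(1, w(1)) - 8)² = ((1 - 5*1) - 8)² = ((1 - 5) - 8)² = (-4 - 8)² = (-12)² = 144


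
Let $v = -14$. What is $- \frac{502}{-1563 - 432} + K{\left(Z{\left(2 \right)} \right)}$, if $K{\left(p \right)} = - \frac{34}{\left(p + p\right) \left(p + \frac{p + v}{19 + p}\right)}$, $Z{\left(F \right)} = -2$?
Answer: $- \frac{105271}{39900} \approx -2.6384$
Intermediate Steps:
$K{\left(p \right)} = - \frac{17}{p \left(p + \frac{-14 + p}{19 + p}\right)}$ ($K{\left(p \right)} = - \frac{34}{\left(p + p\right) \left(p + \frac{p - 14}{19 + p}\right)} = - \frac{34}{2 p \left(p + \frac{-14 + p}{19 + p}\right)} = - 34 \frac{1}{2 p \left(p + \frac{-14 + p}{19 + p}\right)} = - \frac{17}{p \left(p + \frac{-14 + p}{19 + p}\right)}$)
$- \frac{502}{-1563 - 432} + K{\left(Z{\left(2 \right)} \right)} = - \frac{502}{-1563 - 432} + \frac{17 \left(-19 - -2\right)}{\left(-2\right) \left(-14 + \left(-2\right)^{2} + 20 \left(-2\right)\right)} = - \frac{502}{-1995} + 17 \left(- \frac{1}{2}\right) \frac{1}{-14 + 4 - 40} \left(-19 + 2\right) = \left(-502\right) \left(- \frac{1}{1995}\right) + 17 \left(- \frac{1}{2}\right) \frac{1}{-50} \left(-17\right) = \frac{502}{1995} + 17 \left(- \frac{1}{2}\right) \left(- \frac{1}{50}\right) \left(-17\right) = \frac{502}{1995} - \frac{289}{100} = - \frac{105271}{39900}$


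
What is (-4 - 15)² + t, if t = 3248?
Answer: 3609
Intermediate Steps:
(-4 - 15)² + t = (-4 - 15)² + 3248 = (-19)² + 3248 = 361 + 3248 = 3609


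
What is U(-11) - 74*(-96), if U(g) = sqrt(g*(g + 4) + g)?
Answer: 7104 + sqrt(66) ≈ 7112.1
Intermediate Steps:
U(g) = sqrt(g + g*(4 + g)) (U(g) = sqrt(g*(4 + g) + g) = sqrt(g + g*(4 + g)))
U(-11) - 74*(-96) = sqrt(-11*(5 - 11)) - 74*(-96) = sqrt(-11*(-6)) + 7104 = sqrt(66) + 7104 = 7104 + sqrt(66)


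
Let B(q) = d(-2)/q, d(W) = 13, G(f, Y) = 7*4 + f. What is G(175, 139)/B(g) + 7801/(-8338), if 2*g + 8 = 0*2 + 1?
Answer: -3012781/54197 ≈ -55.589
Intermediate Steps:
G(f, Y) = 28 + f
g = -7/2 (g = -4 + (0*2 + 1)/2 = -4 + (0 + 1)/2 = -4 + (½)*1 = -4 + ½ = -7/2 ≈ -3.5000)
B(q) = 13/q
G(175, 139)/B(g) + 7801/(-8338) = (28 + 175)/((13/(-7/2))) + 7801/(-8338) = 203/((13*(-2/7))) + 7801*(-1/8338) = 203/(-26/7) - 7801/8338 = 203*(-7/26) - 7801/8338 = -1421/26 - 7801/8338 = -3012781/54197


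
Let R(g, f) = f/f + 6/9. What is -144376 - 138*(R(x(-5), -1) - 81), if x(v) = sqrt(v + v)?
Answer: -133428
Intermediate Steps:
x(v) = sqrt(2)*sqrt(v) (x(v) = sqrt(2*v) = sqrt(2)*sqrt(v))
R(g, f) = 5/3 (R(g, f) = 1 + 6*(1/9) = 1 + 2/3 = 5/3)
-144376 - 138*(R(x(-5), -1) - 81) = -144376 - 138*(5/3 - 81) = -144376 - 138*(-238/3) = -144376 + 10948 = -133428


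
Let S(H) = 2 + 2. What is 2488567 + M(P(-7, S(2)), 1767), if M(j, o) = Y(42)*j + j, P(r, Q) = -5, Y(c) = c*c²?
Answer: 2118122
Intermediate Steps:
Y(c) = c³
S(H) = 4
M(j, o) = 74089*j (M(j, o) = 42³*j + j = 74088*j + j = 74089*j)
2488567 + M(P(-7, S(2)), 1767) = 2488567 + 74089*(-5) = 2488567 - 370445 = 2118122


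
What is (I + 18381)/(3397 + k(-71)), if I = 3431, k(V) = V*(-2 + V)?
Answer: 5453/2145 ≈ 2.5422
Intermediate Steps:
(I + 18381)/(3397 + k(-71)) = (3431 + 18381)/(3397 - 71*(-2 - 71)) = 21812/(3397 - 71*(-73)) = 21812/(3397 + 5183) = 21812/8580 = 21812*(1/8580) = 5453/2145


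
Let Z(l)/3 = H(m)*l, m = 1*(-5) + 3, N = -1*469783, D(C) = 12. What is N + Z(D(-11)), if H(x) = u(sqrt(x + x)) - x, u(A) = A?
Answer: -469711 + 72*I ≈ -4.6971e+5 + 72.0*I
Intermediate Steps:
N = -469783
m = -2 (m = -5 + 3 = -2)
H(x) = -x + sqrt(2)*sqrt(x) (H(x) = sqrt(x + x) - x = sqrt(2*x) - x = sqrt(2)*sqrt(x) - x = -x + sqrt(2)*sqrt(x))
Z(l) = 3*l*(2 + 2*I) (Z(l) = 3*((-1*(-2) + sqrt(2)*sqrt(-2))*l) = 3*((2 + sqrt(2)*(I*sqrt(2)))*l) = 3*((2 + 2*I)*l) = 3*(l*(2 + 2*I)) = 3*l*(2 + 2*I))
N + Z(D(-11)) = -469783 + 6*12*(1 + I) = -469783 + (72 + 72*I) = -469711 + 72*I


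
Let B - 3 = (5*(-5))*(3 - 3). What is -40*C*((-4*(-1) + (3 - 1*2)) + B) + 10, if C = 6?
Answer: -1910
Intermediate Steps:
B = 3 (B = 3 + (5*(-5))*(3 - 3) = 3 - 25*0 = 3 + 0 = 3)
-40*C*((-4*(-1) + (3 - 1*2)) + B) + 10 = -240*((-4*(-1) + (3 - 1*2)) + 3) + 10 = -240*((4 + (3 - 2)) + 3) + 10 = -240*((4 + 1) + 3) + 10 = -240*(5 + 3) + 10 = -240*8 + 10 = -40*48 + 10 = -1920 + 10 = -1910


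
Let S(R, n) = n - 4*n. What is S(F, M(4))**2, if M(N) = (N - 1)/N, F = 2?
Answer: 81/16 ≈ 5.0625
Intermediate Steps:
M(N) = (-1 + N)/N
S(R, n) = -3*n
S(F, M(4))**2 = (-3*(-1 + 4)/4)**2 = (-3*3/4)**2 = (-9/4)**2 = 81/16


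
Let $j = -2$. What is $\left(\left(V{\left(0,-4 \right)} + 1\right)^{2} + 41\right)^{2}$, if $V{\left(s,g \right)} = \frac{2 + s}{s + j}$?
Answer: $1681$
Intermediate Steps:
$V{\left(s,g \right)} = \frac{2 + s}{-2 + s}$ ($V{\left(s,g \right)} = \frac{2 + s}{s - 2} = \frac{2 + s}{-2 + s}$)
$\left(\left(V{\left(0,-4 \right)} + 1\right)^{2} + 41\right)^{2} = \left(\left(\frac{2 + 0}{-2 + 0} + 1\right)^{2} + 41\right)^{2} = \left(\left(\frac{1}{-2} \cdot 2 + 1\right)^{2} + 41\right)^{2} = \left(\left(\left(- \frac{1}{2}\right) 2 + 1\right)^{2} + 41\right)^{2} = \left(\left(-1 + 1\right)^{2} + 41\right)^{2} = \left(0^{2} + 41\right)^{2} = \left(0 + 41\right)^{2} = 41^{2} = 1681$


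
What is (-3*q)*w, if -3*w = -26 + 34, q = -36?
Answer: -288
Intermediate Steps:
w = -8/3 (w = -(-26 + 34)/3 = -1/3*8 = -8/3 ≈ -2.6667)
(-3*q)*w = -3*(-36)*(-8/3) = 108*(-8/3) = -288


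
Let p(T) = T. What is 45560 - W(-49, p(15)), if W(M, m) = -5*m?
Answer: 45635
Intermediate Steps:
45560 - W(-49, p(15)) = 45560 - (-5)*15 = 45560 - 1*(-75) = 45560 + 75 = 45635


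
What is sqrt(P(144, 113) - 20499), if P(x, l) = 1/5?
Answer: I*sqrt(512470)/5 ≈ 143.17*I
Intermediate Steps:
P(x, l) = 1/5
sqrt(P(144, 113) - 20499) = sqrt(1/5 - 20499) = sqrt(-102494/5) = I*sqrt(512470)/5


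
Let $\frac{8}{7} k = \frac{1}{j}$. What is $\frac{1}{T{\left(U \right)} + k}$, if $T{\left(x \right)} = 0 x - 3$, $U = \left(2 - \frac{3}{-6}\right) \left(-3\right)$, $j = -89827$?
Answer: $- \frac{718616}{2155855} \approx -0.33333$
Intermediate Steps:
$U = - \frac{15}{2}$ ($U = \left(2 - - \frac{1}{2}\right) \left(-3\right) = \left(2 + \frac{1}{2}\right) \left(-3\right) = \frac{5}{2} \left(-3\right) = - \frac{15}{2} \approx -7.5$)
$T{\left(x \right)} = -3$ ($T{\left(x \right)} = 0 - 3 = -3$)
$k = - \frac{7}{718616}$ ($k = \frac{7}{8 \left(-89827\right)} = \frac{7}{8} \left(- \frac{1}{89827}\right) = - \frac{7}{718616} \approx -9.741 \cdot 10^{-6}$)
$\frac{1}{T{\left(U \right)} + k} = \frac{1}{-3 - \frac{7}{718616}} = \frac{1}{- \frac{2155855}{718616}} = - \frac{718616}{2155855}$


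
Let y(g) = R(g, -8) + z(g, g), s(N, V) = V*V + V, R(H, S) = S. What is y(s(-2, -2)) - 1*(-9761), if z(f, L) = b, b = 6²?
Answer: 9789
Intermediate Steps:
b = 36
s(N, V) = V + V² (s(N, V) = V² + V = V + V²)
z(f, L) = 36
y(g) = 28 (y(g) = -8 + 36 = 28)
y(s(-2, -2)) - 1*(-9761) = 28 - 1*(-9761) = 28 + 9761 = 9789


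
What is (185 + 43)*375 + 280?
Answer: 85780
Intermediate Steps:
(185 + 43)*375 + 280 = 228*375 + 280 = 85500 + 280 = 85780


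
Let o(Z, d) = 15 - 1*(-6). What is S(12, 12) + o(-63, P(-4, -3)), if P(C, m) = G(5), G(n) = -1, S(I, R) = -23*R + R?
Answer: -243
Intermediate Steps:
S(I, R) = -22*R
P(C, m) = -1
o(Z, d) = 21 (o(Z, d) = 15 + 6 = 21)
S(12, 12) + o(-63, P(-4, -3)) = -22*12 + 21 = -264 + 21 = -243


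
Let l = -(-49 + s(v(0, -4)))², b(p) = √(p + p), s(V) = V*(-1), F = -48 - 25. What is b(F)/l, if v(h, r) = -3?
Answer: -I*√146/2116 ≈ -0.0057103*I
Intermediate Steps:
F = -73
s(V) = -V
b(p) = √2*√p (b(p) = √(2*p) = √2*√p)
l = -2116 (l = -(-49 - 1*(-3))² = -(-49 + 3)² = -1*(-46)² = -1*2116 = -2116)
b(F)/l = (√2*√(-73))/(-2116) = (√2*(I*√73))*(-1/2116) = (I*√146)*(-1/2116) = -I*√146/2116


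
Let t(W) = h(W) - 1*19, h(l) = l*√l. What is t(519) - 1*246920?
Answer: -246939 + 519*√519 ≈ -2.3512e+5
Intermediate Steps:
h(l) = l^(3/2)
t(W) = -19 + W^(3/2) (t(W) = W^(3/2) - 1*19 = W^(3/2) - 19 = -19 + W^(3/2))
t(519) - 1*246920 = (-19 + 519^(3/2)) - 1*246920 = (-19 + 519*√519) - 246920 = -246939 + 519*√519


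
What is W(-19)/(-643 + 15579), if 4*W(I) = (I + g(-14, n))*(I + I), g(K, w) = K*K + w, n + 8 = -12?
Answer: -2983/29872 ≈ -0.099859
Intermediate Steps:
n = -20 (n = -8 - 12 = -20)
g(K, w) = w + K² (g(K, w) = K² + w = w + K²)
W(I) = I*(176 + I)/2 (W(I) = ((I + (-20 + (-14)²))*(I + I))/4 = ((I + (-20 + 196))*(2*I))/4 = ((I + 176)*(2*I))/4 = ((176 + I)*(2*I))/4 = (2*I*(176 + I))/4 = I*(176 + I)/2)
W(-19)/(-643 + 15579) = ((½)*(-19)*(176 - 19))/(-643 + 15579) = ((½)*(-19)*157)/14936 = -2983/2*1/14936 = -2983/29872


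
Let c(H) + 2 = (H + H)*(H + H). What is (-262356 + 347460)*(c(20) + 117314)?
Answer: 10119886848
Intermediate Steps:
c(H) = -2 + 4*H² (c(H) = -2 + (H + H)*(H + H) = -2 + (2*H)*(2*H) = -2 + 4*H²)
(-262356 + 347460)*(c(20) + 117314) = (-262356 + 347460)*((-2 + 4*20²) + 117314) = 85104*((-2 + 4*400) + 117314) = 85104*((-2 + 1600) + 117314) = 85104*(1598 + 117314) = 85104*118912 = 10119886848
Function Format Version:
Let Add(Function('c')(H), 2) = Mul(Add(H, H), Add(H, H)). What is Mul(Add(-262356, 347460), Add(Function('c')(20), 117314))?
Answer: 10119886848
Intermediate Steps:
Function('c')(H) = Add(-2, Mul(4, Pow(H, 2))) (Function('c')(H) = Add(-2, Mul(Add(H, H), Add(H, H))) = Add(-2, Mul(Mul(2, H), Mul(2, H))) = Add(-2, Mul(4, Pow(H, 2))))
Mul(Add(-262356, 347460), Add(Function('c')(20), 117314)) = Mul(Add(-262356, 347460), Add(Add(-2, Mul(4, Pow(20, 2))), 117314)) = Mul(85104, Add(Add(-2, Mul(4, 400)), 117314)) = Mul(85104, Add(Add(-2, 1600), 117314)) = Mul(85104, Add(1598, 117314)) = Mul(85104, 118912) = 10119886848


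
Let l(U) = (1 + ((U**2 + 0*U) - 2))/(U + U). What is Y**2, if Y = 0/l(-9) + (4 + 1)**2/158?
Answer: 625/24964 ≈ 0.025036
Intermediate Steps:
l(U) = (-1 + U**2)/(2*U) (l(U) = (1 + ((U**2 + 0) - 2))/((2*U)) = (1 + (U**2 - 2))*(1/(2*U)) = (1 + (-2 + U**2))*(1/(2*U)) = (-1 + U**2)*(1/(2*U)) = (-1 + U**2)/(2*U))
Y = 25/158 (Y = 0/(((1/2)*(-1 + (-9)**2)/(-9))) + (4 + 1)**2/158 = 0/(((1/2)*(-1/9)*(-1 + 81))) + 5**2*(1/158) = 0/(((1/2)*(-1/9)*80)) + 25*(1/158) = 0/(-40/9) + 25/158 = 0*(-9/40) + 25/158 = 0 + 25/158 = 25/158 ≈ 0.15823)
Y**2 = (25/158)**2 = 625/24964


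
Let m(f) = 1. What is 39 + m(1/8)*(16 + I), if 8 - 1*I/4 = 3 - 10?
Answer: 115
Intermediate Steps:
I = 60 (I = 32 - 4*(3 - 10) = 32 - 4*(-7) = 32 + 28 = 60)
39 + m(1/8)*(16 + I) = 39 + 1*(16 + 60) = 39 + 1*76 = 39 + 76 = 115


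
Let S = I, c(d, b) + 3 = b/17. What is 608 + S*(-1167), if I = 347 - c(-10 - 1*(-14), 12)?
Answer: -6919310/17 ≈ -4.0702e+5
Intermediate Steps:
c(d, b) = -3 + b/17
I = 5938/17 (I = 347 - (-3 + (1/17)*12) = 347 - (-3 + 12/17) = 347 - 1*(-39/17) = 347 + 39/17 = 5938/17 ≈ 349.29)
S = 5938/17 ≈ 349.29
608 + S*(-1167) = 608 + (5938/17)*(-1167) = 608 - 6929646/17 = -6919310/17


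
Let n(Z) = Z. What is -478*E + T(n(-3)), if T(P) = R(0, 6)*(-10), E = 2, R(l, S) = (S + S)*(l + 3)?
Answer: -1316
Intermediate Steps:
R(l, S) = 2*S*(3 + l) (R(l, S) = (2*S)*(3 + l) = 2*S*(3 + l))
T(P) = -360 (T(P) = (2*6*(3 + 0))*(-10) = (2*6*3)*(-10) = 36*(-10) = -360)
-478*E + T(n(-3)) = -478*2 - 360 = -956 - 360 = -1316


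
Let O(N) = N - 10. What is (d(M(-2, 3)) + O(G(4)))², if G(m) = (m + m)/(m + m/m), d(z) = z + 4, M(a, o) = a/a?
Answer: 289/25 ≈ 11.560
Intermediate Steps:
M(a, o) = 1
d(z) = 4 + z
G(m) = 2*m/(1 + m) (G(m) = (2*m)/(m + 1) = (2*m)/(1 + m) = 2*m/(1 + m))
O(N) = -10 + N
(d(M(-2, 3)) + O(G(4)))² = ((4 + 1) + (-10 + 2*4/(1 + 4)))² = (5 + (-10 + 2*4/5))² = (5 + (-10 + 2*4*(⅕)))² = (5 + (-10 + 8/5))² = (5 - 42/5)² = (-17/5)² = 289/25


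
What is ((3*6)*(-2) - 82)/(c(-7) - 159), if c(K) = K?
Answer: 59/83 ≈ 0.71084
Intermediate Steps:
((3*6)*(-2) - 82)/(c(-7) - 159) = ((3*6)*(-2) - 82)/(-7 - 159) = (18*(-2) - 82)/(-166) = (-36 - 82)*(-1/166) = -118*(-1/166) = 59/83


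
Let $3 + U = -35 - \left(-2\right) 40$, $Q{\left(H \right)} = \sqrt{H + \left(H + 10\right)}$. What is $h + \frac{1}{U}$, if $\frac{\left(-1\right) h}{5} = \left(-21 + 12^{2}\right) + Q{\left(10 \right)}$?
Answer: $- \frac{25829}{42} - 5 \sqrt{30} \approx -642.36$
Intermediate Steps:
$Q{\left(H \right)} = \sqrt{10 + 2 H}$ ($Q{\left(H \right)} = \sqrt{H + \left(10 + H\right)} = \sqrt{10 + 2 H}$)
$U = 42$ ($U = -3 - \left(35 - 80\right) = -3 - -45 = -3 + \left(-35 + 80\right) = -3 + 45 = 42$)
$h = -615 - 5 \sqrt{30}$ ($h = - 5 \left(\left(-21 + 12^{2}\right) + \sqrt{10 + 2 \cdot 10}\right) = - 5 \left(\left(-21 + 144\right) + \sqrt{10 + 20}\right) = - 5 \left(123 + \sqrt{30}\right) = -615 - 5 \sqrt{30} \approx -642.39$)
$h + \frac{1}{U} = \left(-615 - 5 \sqrt{30}\right) + \frac{1}{42} = - \frac{25829}{42} - 5 \sqrt{30}$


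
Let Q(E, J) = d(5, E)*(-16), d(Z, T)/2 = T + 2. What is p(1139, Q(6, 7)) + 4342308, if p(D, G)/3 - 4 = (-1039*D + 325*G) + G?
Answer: 541689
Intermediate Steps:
d(Z, T) = 4 + 2*T (d(Z, T) = 2*(T + 2) = 2*(2 + T) = 4 + 2*T)
Q(E, J) = -64 - 32*E (Q(E, J) = (4 + 2*E)*(-16) = -64 - 32*E)
p(D, G) = 12 - 3117*D + 978*G (p(D, G) = 12 + 3*((-1039*D + 325*G) + G) = 12 + 3*(-1039*D + 326*G) = 12 + (-3117*D + 978*G) = 12 - 3117*D + 978*G)
p(1139, Q(6, 7)) + 4342308 = (12 - 3117*1139 + 978*(-64 - 32*6)) + 4342308 = (12 - 3550263 + 978*(-64 - 192)) + 4342308 = (12 - 3550263 + 978*(-256)) + 4342308 = (12 - 3550263 - 250368) + 4342308 = -3800619 + 4342308 = 541689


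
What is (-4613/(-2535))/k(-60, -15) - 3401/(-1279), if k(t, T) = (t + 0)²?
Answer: 31043426027/11672154000 ≈ 2.6596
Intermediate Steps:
k(t, T) = t²
(-4613/(-2535))/k(-60, -15) - 3401/(-1279) = (-4613/(-2535))/((-60)²) - 3401/(-1279) = -4613*(-1/2535)/3600 - 3401*(-1/1279) = (4613/2535)*(1/3600) + 3401/1279 = 4613/9126000 + 3401/1279 = 31043426027/11672154000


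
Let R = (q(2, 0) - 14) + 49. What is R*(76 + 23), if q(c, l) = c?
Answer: 3663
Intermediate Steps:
R = 37 (R = (2 - 14) + 49 = -12 + 49 = 37)
R*(76 + 23) = 37*(76 + 23) = 37*99 = 3663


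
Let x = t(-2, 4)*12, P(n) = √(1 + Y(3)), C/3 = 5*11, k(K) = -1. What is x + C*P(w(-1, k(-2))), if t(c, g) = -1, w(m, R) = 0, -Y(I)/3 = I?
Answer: -12 + 330*I*√2 ≈ -12.0 + 466.69*I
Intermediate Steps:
Y(I) = -3*I
C = 165 (C = 3*(5*11) = 3*55 = 165)
P(n) = 2*I*√2 (P(n) = √(1 - 3*3) = √(1 - 9) = √(-8) = 2*I*√2)
x = -12 (x = -1*12 = -12)
x + C*P(w(-1, k(-2))) = -12 + 165*(2*I*√2) = -12 + 330*I*√2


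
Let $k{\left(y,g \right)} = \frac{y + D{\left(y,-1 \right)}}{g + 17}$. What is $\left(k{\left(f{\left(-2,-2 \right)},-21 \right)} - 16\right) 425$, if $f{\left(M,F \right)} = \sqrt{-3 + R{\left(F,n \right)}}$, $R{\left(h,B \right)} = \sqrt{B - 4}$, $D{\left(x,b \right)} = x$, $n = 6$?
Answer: $-6800 - \frac{425 i \sqrt{3 - \sqrt{2}}}{2} \approx -6800.0 - 267.6 i$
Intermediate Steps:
$R{\left(h,B \right)} = \sqrt{-4 + B}$
$f{\left(M,F \right)} = \sqrt{-3 + \sqrt{2}}$ ($f{\left(M,F \right)} = \sqrt{-3 + \sqrt{-4 + 6}} = \sqrt{-3 + \sqrt{2}}$)
$k{\left(y,g \right)} = \frac{2 y}{17 + g}$ ($k{\left(y,g \right)} = \frac{y + y}{g + 17} = \frac{2 y}{17 + g}$)
$\left(k{\left(f{\left(-2,-2 \right)},-21 \right)} - 16\right) 425 = \left(\frac{2 \sqrt{-3 + \sqrt{2}}}{17 - 21} - 16\right) 425 = \left(\frac{2 \sqrt{-3 + \sqrt{2}}}{-4} - 16\right) 425 = \left(2 \sqrt{-3 + \sqrt{2}} \left(- \frac{1}{4}\right) - 16\right) 425 = \left(- \frac{\sqrt{-3 + \sqrt{2}}}{2} - 16\right) 425 = \left(-16 - \frac{\sqrt{-3 + \sqrt{2}}}{2}\right) 425 = -6800 - \frac{425 \sqrt{-3 + \sqrt{2}}}{2}$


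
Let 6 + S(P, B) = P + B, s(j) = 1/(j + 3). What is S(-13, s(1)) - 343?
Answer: -1447/4 ≈ -361.75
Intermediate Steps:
s(j) = 1/(3 + j)
S(P, B) = -6 + B + P (S(P, B) = -6 + (P + B) = -6 + (B + P) = -6 + B + P)
S(-13, s(1)) - 343 = (-6 + 1/(3 + 1) - 13) - 343 = (-6 + 1/4 - 13) - 343 = (-6 + ¼ - 13) - 343 = -75/4 - 343 = -1447/4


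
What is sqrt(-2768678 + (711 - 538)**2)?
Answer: I*sqrt(2738749) ≈ 1654.9*I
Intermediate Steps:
sqrt(-2768678 + (711 - 538)**2) = sqrt(-2768678 + 173**2) = sqrt(-2768678 + 29929) = sqrt(-2738749) = I*sqrt(2738749)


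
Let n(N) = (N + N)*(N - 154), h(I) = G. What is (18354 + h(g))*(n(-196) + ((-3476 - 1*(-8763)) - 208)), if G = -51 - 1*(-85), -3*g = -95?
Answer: 2616226252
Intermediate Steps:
g = 95/3 (g = -⅓*(-95) = 95/3 ≈ 31.667)
G = 34 (G = -51 + 85 = 34)
h(I) = 34
n(N) = 2*N*(-154 + N) (n(N) = (2*N)*(-154 + N) = 2*N*(-154 + N))
(18354 + h(g))*(n(-196) + ((-3476 - 1*(-8763)) - 208)) = (18354 + 34)*(2*(-196)*(-154 - 196) + ((-3476 - 1*(-8763)) - 208)) = 18388*(2*(-196)*(-350) + ((-3476 + 8763) - 208)) = 18388*(137200 + (5287 - 208)) = 18388*(137200 + 5079) = 18388*142279 = 2616226252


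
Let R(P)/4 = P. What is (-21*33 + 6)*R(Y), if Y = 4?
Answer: -10992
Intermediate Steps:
R(P) = 4*P
(-21*33 + 6)*R(Y) = (-21*33 + 6)*(4*4) = (-693 + 6)*16 = -687*16 = -10992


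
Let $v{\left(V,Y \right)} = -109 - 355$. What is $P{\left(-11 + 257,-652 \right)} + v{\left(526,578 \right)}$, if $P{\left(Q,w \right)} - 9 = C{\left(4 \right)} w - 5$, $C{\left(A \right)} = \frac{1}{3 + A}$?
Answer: $- \frac{3872}{7} \approx -553.14$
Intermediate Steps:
$v{\left(V,Y \right)} = -464$ ($v{\left(V,Y \right)} = -109 - 355 = -464$)
$P{\left(Q,w \right)} = 4 + \frac{w}{7}$ ($P{\left(Q,w \right)} = 9 + \left(\frac{w}{3 + 4} - 5\right) = 9 + \left(\frac{w}{7} - 5\right) = 9 + \left(-5 + \frac{w}{7}\right) = 4 + \frac{w}{7}$)
$P{\left(-11 + 257,-652 \right)} + v{\left(526,578 \right)} = \left(4 + \frac{1}{7} \left(-652\right)\right) - 464 = \left(4 - \frac{652}{7}\right) - 464 = - \frac{624}{7} - 464 = - \frac{3872}{7}$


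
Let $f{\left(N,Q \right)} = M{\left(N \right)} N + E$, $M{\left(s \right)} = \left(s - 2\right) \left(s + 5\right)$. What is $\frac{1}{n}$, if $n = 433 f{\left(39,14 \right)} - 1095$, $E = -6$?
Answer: $\frac{1}{27488343} \approx 3.6379 \cdot 10^{-8}$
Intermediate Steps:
$M{\left(s \right)} = \left(-2 + s\right) \left(5 + s\right)$
$f{\left(N,Q \right)} = -6 + N \left(-10 + N^{2} + 3 N\right)$ ($f{\left(N,Q \right)} = \left(-10 + N^{2} + 3 N\right) N - 6 = N \left(-10 + N^{2} + 3 N\right) - 6 = -6 + N \left(-10 + N^{2} + 3 N\right)$)
$n = 27488343$ ($n = 433 \left(-6 + 39 \left(-10 + 39^{2} + 3 \cdot 39\right)\right) - 1095 = 433 \left(-6 + 39 \left(-10 + 1521 + 117\right)\right) - 1095 = 433 \left(-6 + 39 \cdot 1628\right) - 1095 = 433 \left(-6 + 63492\right) - 1095 = 433 \cdot 63486 - 1095 = 27489438 - 1095 = 27488343$)
$\frac{1}{n} = \frac{1}{27488343}$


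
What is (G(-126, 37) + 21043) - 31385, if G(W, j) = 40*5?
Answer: -10142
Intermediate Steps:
G(W, j) = 200
(G(-126, 37) + 21043) - 31385 = (200 + 21043) - 31385 = 21243 - 31385 = -10142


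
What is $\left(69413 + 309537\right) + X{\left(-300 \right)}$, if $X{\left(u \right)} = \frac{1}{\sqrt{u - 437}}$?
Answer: $378950 - \frac{i \sqrt{737}}{737} \approx 3.7895 \cdot 10^{5} - 0.036835 i$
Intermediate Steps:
$X{\left(u \right)} = \frac{1}{\sqrt{-437 + u}}$
$\left(69413 + 309537\right) + X{\left(-300 \right)} = \left(69413 + 309537\right) + \frac{1}{\sqrt{-437 - 300}} = 378950 + \frac{1}{\sqrt{-737}} = 378950 - \frac{i \sqrt{737}}{737}$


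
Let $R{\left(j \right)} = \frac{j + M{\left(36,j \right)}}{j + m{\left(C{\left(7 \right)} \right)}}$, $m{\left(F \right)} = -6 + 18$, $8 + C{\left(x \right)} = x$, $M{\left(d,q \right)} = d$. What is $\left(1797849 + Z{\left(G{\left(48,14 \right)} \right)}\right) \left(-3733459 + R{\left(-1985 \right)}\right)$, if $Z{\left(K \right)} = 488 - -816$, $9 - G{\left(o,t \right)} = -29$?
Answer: $- \frac{13252763686978674}{1973} \approx -6.7171 \cdot 10^{12}$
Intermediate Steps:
$G{\left(o,t \right)} = 38$ ($G{\left(o,t \right)} = 9 - -29 = 9 + 29 = 38$)
$Z{\left(K \right)} = 1304$ ($Z{\left(K \right)} = 488 + 816 = 1304$)
$C{\left(x \right)} = -8 + x$
$m{\left(F \right)} = 12$
$R{\left(j \right)} = \frac{36 + j}{12 + j}$ ($R{\left(j \right)} = \frac{j + 36}{j + 12} = \frac{36 + j}{12 + j}$)
$\left(1797849 + Z{\left(G{\left(48,14 \right)} \right)}\right) \left(-3733459 + R{\left(-1985 \right)}\right) = \left(1797849 + 1304\right) \left(-3733459 + \frac{36 - 1985}{12 - 1985}\right) = 1799153 \left(-3733459 + \frac{1}{-1973} \left(-1949\right)\right) = 1799153 \left(-3733459 - - \frac{1949}{1973}\right) = 1799153 \left(-3733459 + \frac{1949}{1973}\right) = 1799153 \left(- \frac{7366112658}{1973}\right) = - \frac{13252763686978674}{1973}$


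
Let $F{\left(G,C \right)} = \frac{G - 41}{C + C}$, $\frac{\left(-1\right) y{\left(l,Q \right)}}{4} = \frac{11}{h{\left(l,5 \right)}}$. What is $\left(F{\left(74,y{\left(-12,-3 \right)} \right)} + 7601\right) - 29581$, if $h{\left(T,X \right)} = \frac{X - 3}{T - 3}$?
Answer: $- \frac{439599}{20} \approx -21980.0$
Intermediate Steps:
$h{\left(T,X \right)} = \frac{-3 + X}{-3 + T}$
$y{\left(l,Q \right)} = 66 - 22 l$ ($y{\left(l,Q \right)} = - 4 \frac{11}{\frac{1}{-3 + l} \left(-3 + 5\right)} = - 4 \frac{11}{\frac{1}{-3 + l} 2} = - 4 \frac{11}{2 \frac{1}{-3 + l}} = - 4 \cdot 11 \left(- \frac{3}{2} + \frac{l}{2}\right) = - 4 \left(- \frac{33}{2} + \frac{11 l}{2}\right) = 66 - 22 l$)
$F{\left(G,C \right)} = \frac{-41 + G}{2 C}$
$\left(F{\left(74,y{\left(-12,-3 \right)} \right)} + 7601\right) - 29581 = \left(\frac{-41 + 74}{2 \left(66 - -264\right)} + 7601\right) - 29581 = \left(\frac{1}{2} \frac{1}{66 + 264} \cdot 33 + 7601\right) - 29581 = \left(\frac{1}{2} \cdot \frac{1}{330} \cdot 33 + 7601\right) - 29581 = \left(\frac{1}{20} + 7601\right) - 29581 = \frac{152021}{20} - 29581 = - \frac{439599}{20}$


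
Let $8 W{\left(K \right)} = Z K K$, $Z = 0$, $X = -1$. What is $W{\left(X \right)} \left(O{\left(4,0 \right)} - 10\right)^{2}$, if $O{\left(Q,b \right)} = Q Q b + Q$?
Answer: $0$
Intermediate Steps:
$O{\left(Q,b \right)} = Q + b Q^{2}$ ($O{\left(Q,b \right)} = Q^{2} b + Q = b Q^{2} + Q = Q + b Q^{2}$)
$W{\left(K \right)} = 0$ ($W{\left(K \right)} = \frac{0 K K}{8} = \frac{0 K}{8} = \frac{1}{8} \cdot 0 = 0$)
$W{\left(X \right)} \left(O{\left(4,0 \right)} - 10\right)^{2} = 0 \left(4 \left(1 + 4 \cdot 0\right) - 10\right)^{2} = 0 \left(4 \left(1 + 0\right) - 10\right)^{2} = 0 \left(4 \cdot 1 - 10\right)^{2} = 0 \left(4 - 10\right)^{2} = 0 \left(-6\right)^{2} = 0 \cdot 36 = 0$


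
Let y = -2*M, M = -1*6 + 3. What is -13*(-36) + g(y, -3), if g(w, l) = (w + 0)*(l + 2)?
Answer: 462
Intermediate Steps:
M = -3 (M = -6 + 3 = -3)
y = 6 (y = -2*(-3) = 6)
g(w, l) = w*(2 + l)
-13*(-36) + g(y, -3) = -13*(-36) + 6*(2 - 3) = 468 + 6*(-1) = 468 - 6 = 462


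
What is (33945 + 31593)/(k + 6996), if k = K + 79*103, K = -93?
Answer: 32769/7520 ≈ 4.3576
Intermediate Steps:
k = 8044 (k = -93 + 79*103 = -93 + 8137 = 8044)
(33945 + 31593)/(k + 6996) = (33945 + 31593)/(8044 + 6996) = 65538/15040 = 65538*(1/15040) = 32769/7520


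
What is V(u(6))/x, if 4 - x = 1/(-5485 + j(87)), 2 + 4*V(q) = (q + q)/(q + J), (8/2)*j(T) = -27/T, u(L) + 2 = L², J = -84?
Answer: -13361649/63629800 ≈ -0.20999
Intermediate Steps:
u(L) = -2 + L²
j(T) = -27/(4*T) (j(T) = (-27/T)/4 = -27/(4*T))
V(q) = -½ + q/(2*(-84 + q)) (V(q) = -½ + ((q + q)/(q - 84))/4 = -½ + ((2*q)/(-84 + q))/4 = -½ + (2*q/(-84 + q))/4 = -½ + q/(2*(-84 + q)))
x = 2545192/636269 (x = 4 - 1/(-5485 - 27/4/87) = 4 - 1/(-5485 - 27/4*1/87) = 4 - 1/(-5485 - 9/116) = 4 - 1/(-636269/116) = 4 - 1*(-116/636269) = 4 + 116/636269 = 2545192/636269 ≈ 4.0002)
V(u(6))/x = (42/(-84 + (-2 + 6²)))/(2545192/636269) = (42/(-84 + (-2 + 36)))*(636269/2545192) = (42/(-84 + 34))*(636269/2545192) = (42/(-50))*(636269/2545192) = (42*(-1/50))*(636269/2545192) = -21/25*636269/2545192 = -13361649/63629800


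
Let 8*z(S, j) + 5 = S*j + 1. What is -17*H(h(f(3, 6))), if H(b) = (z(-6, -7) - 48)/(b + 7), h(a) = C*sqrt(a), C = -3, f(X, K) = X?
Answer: 20587/88 + 8823*sqrt(3)/88 ≈ 407.60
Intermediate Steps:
z(S, j) = -1/2 + S*j/8 (z(S, j) = -5/8 + (S*j + 1)/8 = -5/8 + (1 + S*j)/8 = -5/8 + (1/8 + S*j/8) = -1/2 + S*j/8)
h(a) = -3*sqrt(a)
H(b) = -173/(4*(7 + b)) (H(b) = ((-1/2 + (1/8)*(-6)*(-7)) - 48)/(b + 7) = ((-1/2 + 21/4) - 48)/(7 + b) = (19/4 - 48)/(7 + b) = -173/(4*(7 + b)))
-17*H(h(f(3, 6))) = -(-2941)/(28 + 4*(-3*sqrt(3))) = -(-2941)/(28 - 12*sqrt(3)) = 2941/(28 - 12*sqrt(3))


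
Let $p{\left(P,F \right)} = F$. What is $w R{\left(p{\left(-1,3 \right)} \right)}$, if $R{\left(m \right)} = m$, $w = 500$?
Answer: $1500$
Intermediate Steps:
$w R{\left(p{\left(-1,3 \right)} \right)} = 500 \cdot 3 = 1500$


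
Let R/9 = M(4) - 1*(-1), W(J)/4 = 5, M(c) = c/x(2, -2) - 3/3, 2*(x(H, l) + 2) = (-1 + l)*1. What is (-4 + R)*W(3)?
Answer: -2000/7 ≈ -285.71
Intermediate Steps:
x(H, l) = -5/2 + l/2 (x(H, l) = -2 + ((-1 + l)*1)/2 = -2 + (-1 + l)/2 = -2 + (-1/2 + l/2) = -5/2 + l/2)
M(c) = -1 - 2*c/7 (M(c) = c/(-5/2 + (1/2)*(-2)) - 3/3 = c/(-5/2 - 1) - 3*1/3 = c/(-7/2) - 1 = c*(-2/7) - 1 = -2*c/7 - 1 = -1 - 2*c/7)
W(J) = 20 (W(J) = 4*5 = 20)
R = -72/7 (R = 9*((-1 - 2/7*4) - 1*(-1)) = 9*((-1 - 8/7) + 1) = 9*(-15/7 + 1) = 9*(-8/7) = -72/7 ≈ -10.286)
(-4 + R)*W(3) = (-4 - 72/7)*20 = -100/7*20 = -2000/7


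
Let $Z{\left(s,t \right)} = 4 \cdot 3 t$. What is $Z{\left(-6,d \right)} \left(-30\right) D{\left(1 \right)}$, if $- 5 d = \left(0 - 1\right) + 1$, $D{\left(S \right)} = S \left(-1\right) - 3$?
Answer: $0$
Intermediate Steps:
$D{\left(S \right)} = -3 - S$ ($D{\left(S \right)} = - S - 3 = -3 - S$)
$d = 0$ ($d = - \frac{\left(0 - 1\right) + 1}{5} = - \frac{-1 + 1}{5} = \left(- \frac{1}{5}\right) 0 = 0$)
$Z{\left(s,t \right)} = 12 t$
$Z{\left(-6,d \right)} \left(-30\right) D{\left(1 \right)} = 12 \cdot 0 \left(-30\right) \left(-3 - 1\right) = 0 \left(-30\right) \left(-3 - 1\right) = 0 \left(-4\right) = 0$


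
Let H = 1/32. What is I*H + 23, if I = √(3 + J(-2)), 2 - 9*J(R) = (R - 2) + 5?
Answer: 23 + √7/48 ≈ 23.055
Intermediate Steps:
J(R) = -⅑ - R/9 (J(R) = 2/9 - ((R - 2) + 5)/9 = 2/9 - ((-2 + R) + 5)/9 = 2/9 - (3 + R)/9 = 2/9 + (-⅓ - R/9) = -⅑ - R/9)
I = 2*√7/3 (I = √(3 + (-⅑ - ⅑*(-2))) = √(3 + (-⅑ + 2/9)) = √(3 + ⅑) = √(28/9) = 2*√7/3 ≈ 1.7638)
H = 1/32 ≈ 0.031250
I*H + 23 = (2*√7/3)*(1/32) + 23 = √7/48 + 23 = 23 + √7/48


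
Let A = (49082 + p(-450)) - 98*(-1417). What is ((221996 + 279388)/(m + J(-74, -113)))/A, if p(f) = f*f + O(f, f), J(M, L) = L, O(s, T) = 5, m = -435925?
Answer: -83564/28375390869 ≈ -2.9449e-6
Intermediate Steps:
p(f) = 5 + f² (p(f) = f*f + 5 = f² + 5 = 5 + f²)
A = 390453 (A = (49082 + (5 + (-450)²)) - 98*(-1417) = (49082 + (5 + 202500)) + 138866 = (49082 + 202505) + 138866 = 251587 + 138866 = 390453)
((221996 + 279388)/(m + J(-74, -113)))/A = ((221996 + 279388)/(-435925 - 113))/390453 = (501384/(-436038))*(1/390453) = (501384*(-1/436038))*(1/390453) = -83564/72673*1/390453 = -83564/28375390869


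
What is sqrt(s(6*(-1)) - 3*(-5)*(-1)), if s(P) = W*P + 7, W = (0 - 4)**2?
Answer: 2*I*sqrt(26) ≈ 10.198*I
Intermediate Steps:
W = 16 (W = (-4)**2 = 16)
s(P) = 7 + 16*P (s(P) = 16*P + 7 = 7 + 16*P)
sqrt(s(6*(-1)) - 3*(-5)*(-1)) = sqrt((7 + 16*(6*(-1))) - 3*(-5)*(-1)) = sqrt((7 + 16*(-6)) + 15*(-1)) = sqrt((7 - 96) - 15) = sqrt(-89 - 15) = sqrt(-104) = 2*I*sqrt(26)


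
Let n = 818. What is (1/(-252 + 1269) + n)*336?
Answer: 93173584/339 ≈ 2.7485e+5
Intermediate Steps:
(1/(-252 + 1269) + n)*336 = (1/(-252 + 1269) + 818)*336 = (1/1017 + 818)*336 = (831907/1017)*336 = 93173584/339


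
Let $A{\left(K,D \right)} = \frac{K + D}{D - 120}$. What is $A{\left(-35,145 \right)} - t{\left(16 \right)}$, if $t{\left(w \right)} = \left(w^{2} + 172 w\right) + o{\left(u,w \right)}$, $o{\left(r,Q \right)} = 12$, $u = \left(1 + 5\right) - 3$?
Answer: $- \frac{15078}{5} \approx -3015.6$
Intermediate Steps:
$u = 3$ ($u = 6 - 3 = 3$)
$A{\left(K,D \right)} = \frac{D + K}{-120 + D}$
$t{\left(w \right)} = 12 + w^{2} + 172 w$ ($t{\left(w \right)} = \left(w^{2} + 172 w\right) + 12 = 12 + w^{2} + 172 w$)
$A{\left(-35,145 \right)} - t{\left(16 \right)} = \frac{145 - 35}{-120 + 145} - \left(12 + 16^{2} + 172 \cdot 16\right) = \frac{1}{25} \cdot 110 - \left(12 + 256 + 2752\right) = \frac{1}{25} \cdot 110 - 3020 = \frac{22}{5} - 3020 = - \frac{15078}{5}$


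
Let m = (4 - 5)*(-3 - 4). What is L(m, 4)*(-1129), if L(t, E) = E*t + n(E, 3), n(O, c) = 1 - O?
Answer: -28225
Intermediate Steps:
m = 7 (m = -1*(-7) = 7)
L(t, E) = 1 - E + E*t (L(t, E) = E*t + (1 - E) = 1 - E + E*t)
L(m, 4)*(-1129) = (1 - 1*4 + 4*7)*(-1129) = (1 - 4 + 28)*(-1129) = 25*(-1129) = -28225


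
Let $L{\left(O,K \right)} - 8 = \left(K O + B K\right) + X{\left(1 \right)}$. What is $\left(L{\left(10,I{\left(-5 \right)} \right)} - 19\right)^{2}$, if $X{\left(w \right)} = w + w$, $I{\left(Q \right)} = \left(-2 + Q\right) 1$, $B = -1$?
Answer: $5184$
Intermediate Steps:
$I{\left(Q \right)} = -2 + Q$
$X{\left(w \right)} = 2 w$
$L{\left(O,K \right)} = 10 - K + K O$ ($L{\left(O,K \right)} = 8 + \left(\left(K O - K\right) + 2 \cdot 1\right) = 8 + \left(\left(- K + K O\right) + 2\right) = 8 + \left(2 - K + K O\right) = 10 - K + K O$)
$\left(L{\left(10,I{\left(-5 \right)} \right)} - 19\right)^{2} = \left(\left(10 - \left(-2 - 5\right) + \left(-2 - 5\right) 10\right) - 19\right)^{2} = \left(\left(10 - -7 - 70\right) - 19\right)^{2} = \left(\left(10 + 7 - 70\right) - 19\right)^{2} = \left(-53 - 19\right)^{2} = \left(-72\right)^{2} = 5184$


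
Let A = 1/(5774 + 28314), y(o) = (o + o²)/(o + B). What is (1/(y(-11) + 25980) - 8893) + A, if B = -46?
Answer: -224440669667117/25237903000 ≈ -8893.0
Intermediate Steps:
y(o) = (o + o²)/(-46 + o) (y(o) = (o + o²)/(o - 46) = (o + o²)/(-46 + o))
A = 1/34088 ≈ 2.9336e-5
(1/(y(-11) + 25980) - 8893) + A = (1/(-11*(1 - 11)/(-46 - 11) + 25980) - 8893) + 1/34088 = (1/(-11*(-10)/(-57) + 25980) - 8893) + 1/34088 = (1/(-11*(-1/57)*(-10) + 25980) - 8893) + 1/34088 = (1/(-110/57 + 25980) - 8893) + 1/34088 = (1/(1480750/57) - 8893) + 1/34088 = (57/1480750 - 8893) + 1/34088 = -13168309693/1480750 + 1/34088 = -224440669667117/25237903000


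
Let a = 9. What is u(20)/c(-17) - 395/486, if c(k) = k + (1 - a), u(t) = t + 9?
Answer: -23969/12150 ≈ -1.9728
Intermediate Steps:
u(t) = 9 + t
c(k) = -8 + k (c(k) = k + (1 - 1*9) = k + (1 - 9) = k - 8 = -8 + k)
u(20)/c(-17) - 395/486 = (9 + 20)/(-8 - 17) - 395/486 = 29/(-25) - 395*1/486 = 29*(-1/25) - 395/486 = -29/25 - 395/486 = -23969/12150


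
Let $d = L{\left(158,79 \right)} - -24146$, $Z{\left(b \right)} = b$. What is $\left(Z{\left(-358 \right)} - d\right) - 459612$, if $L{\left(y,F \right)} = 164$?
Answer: $-484280$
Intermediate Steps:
$d = 24310$ ($d = 164 - -24146 = 164 + 24146 = 24310$)
$\left(Z{\left(-358 \right)} - d\right) - 459612 = \left(-358 - 24310\right) - 459612 = -24668 - 459612 = -484280$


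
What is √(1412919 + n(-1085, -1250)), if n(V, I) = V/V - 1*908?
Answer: 2*√353003 ≈ 1188.3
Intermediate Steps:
n(V, I) = -907 (n(V, I) = 1 - 908 = -907)
√(1412919 + n(-1085, -1250)) = √(1412919 - 907) = √1412012 = 2*√353003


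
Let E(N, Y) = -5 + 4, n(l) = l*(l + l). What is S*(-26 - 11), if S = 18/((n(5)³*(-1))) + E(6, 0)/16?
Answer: 579457/250000 ≈ 2.3178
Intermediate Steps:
n(l) = 2*l² (n(l) = l*(2*l) = 2*l²)
E(N, Y) = -1
S = -15661/250000 (S = 18/(((2*5²)³*(-1))) - 1/16 = 18/(((2*25)³*(-1))) - 1*1/16 = 18/((50³*(-1))) - 1/16 = 18/((125000*(-1))) - 1/16 = 18/(-125000) - 1/16 = 18*(-1/125000) - 1/16 = -9/62500 - 1/16 = -15661/250000 ≈ -0.062644)
S*(-26 - 11) = -15661*(-26 - 11)/250000 = -15661/250000*(-37) = 579457/250000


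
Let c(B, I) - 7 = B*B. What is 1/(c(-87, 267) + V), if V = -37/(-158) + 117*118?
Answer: 158/3378393 ≈ 4.6768e-5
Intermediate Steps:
c(B, I) = 7 + B² (c(B, I) = 7 + B*B = 7 + B²)
V = 2181385/158 (V = -37*(-1/158) + 13806 = 37/158 + 13806 = 2181385/158 ≈ 13806.)
1/(c(-87, 267) + V) = 1/((7 + (-87)²) + 2181385/158) = 1/((7 + 7569) + 2181385/158) = 1/(7576 + 2181385/158) = 1/(3378393/158) = 158/3378393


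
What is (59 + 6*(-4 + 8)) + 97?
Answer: 180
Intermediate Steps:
(59 + 6*(-4 + 8)) + 97 = (59 + 6*4) + 97 = (59 + 24) + 97 = 83 + 97 = 180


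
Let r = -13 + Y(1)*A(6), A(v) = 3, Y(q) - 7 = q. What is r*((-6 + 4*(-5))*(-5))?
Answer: 1430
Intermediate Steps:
Y(q) = 7 + q
r = 11 (r = -13 + (7 + 1)*3 = -13 + 8*3 = -13 + 24 = 11)
r*((-6 + 4*(-5))*(-5)) = 11*((-6 + 4*(-5))*(-5)) = 11*((-6 - 20)*(-5)) = 11*(-26*(-5)) = 11*130 = 1430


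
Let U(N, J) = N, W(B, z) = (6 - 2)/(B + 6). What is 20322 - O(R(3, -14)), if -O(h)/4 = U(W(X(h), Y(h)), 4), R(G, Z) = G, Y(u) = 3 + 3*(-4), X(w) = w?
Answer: 182914/9 ≈ 20324.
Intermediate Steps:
Y(u) = -9 (Y(u) = 3 - 12 = -9)
W(B, z) = 4/(6 + B)
O(h) = -16/(6 + h)
20322 - O(R(3, -14)) = 20322 - (-16)/(6 + 3) = 20322 - (-16)/9 = 20322 - 1*(-16/9) = 20322 + 16/9 = 182914/9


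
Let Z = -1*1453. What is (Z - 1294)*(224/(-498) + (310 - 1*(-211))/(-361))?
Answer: 467432267/89889 ≈ 5200.1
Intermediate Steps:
Z = -1453
(Z - 1294)*(224/(-498) + (310 - 1*(-211))/(-361)) = (-1453 - 1294)*(224/(-498) + (310 - 1*(-211))/(-361)) = -2747*(224*(-1/498) + (310 + 211)*(-1/361)) = -2747*(-112/249 + 521*(-1/361)) = -2747*(-112/249 - 521/361) = -2747*(-170161/89889) = 467432267/89889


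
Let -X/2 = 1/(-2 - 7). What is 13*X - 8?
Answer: -46/9 ≈ -5.1111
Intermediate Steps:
X = 2/9 (X = -2/(-2 - 7) = -2/(-9) = -2*(-⅑) = 2/9 ≈ 0.22222)
13*X - 8 = 13*(2/9) - 8 = 26/9 - 8 = -46/9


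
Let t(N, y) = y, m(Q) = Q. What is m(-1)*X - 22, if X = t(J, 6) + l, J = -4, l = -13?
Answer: -15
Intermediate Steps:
X = -7 (X = 6 - 13 = -7)
m(-1)*X - 22 = -1*(-7) - 22 = 7 - 22 = -15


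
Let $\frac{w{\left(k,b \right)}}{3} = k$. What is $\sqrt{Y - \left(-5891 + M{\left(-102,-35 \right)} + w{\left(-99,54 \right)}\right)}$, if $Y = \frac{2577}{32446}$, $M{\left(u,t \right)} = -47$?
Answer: $\frac{\sqrt{6563935694602}}{32446} \approx 78.963$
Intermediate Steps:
$w{\left(k,b \right)} = 3 k$
$Y = \frac{2577}{32446}$ ($Y = 2577 \cdot \frac{1}{32446} = \frac{2577}{32446} \approx 0.079424$)
$\sqrt{Y - \left(-5891 + M{\left(-102,-35 \right)} + w{\left(-99,54 \right)}\right)} = \sqrt{\frac{2577}{32446} + \left(5891 - \left(-47 + 3 \left(-99\right)\right)\right)} = \sqrt{\frac{2577}{32446} + \left(5891 - \left(-47 - 297\right)\right)} = \sqrt{\frac{2577}{32446} + \left(5891 - -344\right)} = \sqrt{\frac{2577}{32446} + \left(5891 + 344\right)} = \sqrt{\frac{2577}{32446} + 6235} = \sqrt{\frac{202303387}{32446}} = \frac{\sqrt{6563935694602}}{32446}$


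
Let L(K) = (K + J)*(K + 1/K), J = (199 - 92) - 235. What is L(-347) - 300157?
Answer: -46959729/347 ≈ -1.3533e+5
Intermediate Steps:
J = -128 (J = 107 - 235 = -128)
L(K) = (-128 + K)*(K + 1/K) (L(K) = (K - 128)*(K + 1/K) = (-128 + K)*(K + 1/K))
L(-347) - 300157 = (1 + (-347)² - 128*(-347) - 128/(-347)) - 300157 = (1 + 120409 + 44416 - 128*(-1/347)) - 300157 = (1 + 120409 + 44416 + 128/347) - 300157 = 57194750/347 - 300157 = -46959729/347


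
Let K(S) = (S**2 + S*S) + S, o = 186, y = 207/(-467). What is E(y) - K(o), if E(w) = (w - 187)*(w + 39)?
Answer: -16706751858/218089 ≈ -76605.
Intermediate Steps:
y = -207/467 (y = 207*(-1/467) = -207/467 ≈ -0.44325)
K(S) = S + 2*S**2 (K(S) = (S**2 + S**2) + S = 2*S**2 + S = S + 2*S**2)
E(w) = (-187 + w)*(39 + w)
E(y) - K(o) = (-7293 + (-207/467)**2 - 148*(-207/467)) - 186*(1 + 2*186) = (-7293 + 42849/218089 + 30636/467) - 186*(1 + 372) = -1576173216/218089 - 186*373 = -1576173216/218089 - 1*69378 = -1576173216/218089 - 69378 = -16706751858/218089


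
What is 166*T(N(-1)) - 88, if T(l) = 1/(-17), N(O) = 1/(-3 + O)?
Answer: -1662/17 ≈ -97.765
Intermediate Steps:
T(l) = -1/17
166*T(N(-1)) - 88 = 166*(-1/17) - 88 = -166/17 - 88 = -1662/17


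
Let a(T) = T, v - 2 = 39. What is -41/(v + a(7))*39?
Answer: -533/16 ≈ -33.313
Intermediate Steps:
v = 41 (v = 2 + 39 = 41)
-41/(v + a(7))*39 = -41/(41 + 7)*39 = -41/48*39 = -533/16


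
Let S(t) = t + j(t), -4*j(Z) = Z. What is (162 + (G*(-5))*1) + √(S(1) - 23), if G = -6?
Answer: 192 + I*√89/2 ≈ 192.0 + 4.717*I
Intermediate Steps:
j(Z) = -Z/4
S(t) = 3*t/4 (S(t) = t - t/4 = 3*t/4)
(162 + (G*(-5))*1) + √(S(1) - 23) = (162 - 6*(-5)*1) + √((¾)*1 - 23) = (162 + 30*1) + √(¾ - 23) = (162 + 30) + √(-89/4) = 192 + I*√89/2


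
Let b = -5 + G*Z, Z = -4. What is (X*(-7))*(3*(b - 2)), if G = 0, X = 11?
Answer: 1617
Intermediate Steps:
b = -5 (b = -5 + 0*(-4) = -5 + 0 = -5)
(X*(-7))*(3*(b - 2)) = (11*(-7))*(3*(-5 - 2)) = -231*(-7) = -77*(-21) = 1617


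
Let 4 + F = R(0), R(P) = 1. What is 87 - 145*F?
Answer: 522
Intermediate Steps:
F = -3 (F = -4 + 1 = -3)
87 - 145*F = 87 - 145*(-3) = 87 + 435 = 522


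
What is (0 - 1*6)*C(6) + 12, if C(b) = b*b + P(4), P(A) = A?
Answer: -228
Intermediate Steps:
C(b) = 4 + b² (C(b) = b*b + 4 = b² + 4 = 4 + b²)
(0 - 1*6)*C(6) + 12 = (0 - 1*6)*(4 + 6²) + 12 = (0 - 6)*(4 + 36) + 12 = -6*40 + 12 = -240 + 12 = -228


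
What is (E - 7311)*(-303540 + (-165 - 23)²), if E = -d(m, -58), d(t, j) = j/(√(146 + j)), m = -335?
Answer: 1960780956 - 3888842*√22/11 ≈ 1.9591e+9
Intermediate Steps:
d(t, j) = j/√(146 + j)
E = 29*√22/22 (E = -(-58)/√(146 - 58) = -(-58)/√88 = -(-58)*√22/44 = -(-29)*√22/22 = 29*√22/22 ≈ 6.1828)
(E - 7311)*(-303540 + (-165 - 23)²) = (29*√22/22 - 7311)*(-303540 + (-165 - 23)²) = (-7311 + 29*√22/22)*(-303540 + (-188)²) = (-7311 + 29*√22/22)*(-303540 + 35344) = (-7311 + 29*√22/22)*(-268196) = 1960780956 - 3888842*√22/11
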